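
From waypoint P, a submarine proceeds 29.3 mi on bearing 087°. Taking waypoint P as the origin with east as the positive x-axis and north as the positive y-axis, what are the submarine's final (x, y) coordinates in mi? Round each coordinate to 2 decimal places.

(29.26, 1.53)

Leg 1 (087°, 29.3 mi): east 29.3 sin 87° = 29.26, north 29.3 cos 87° = 1.53
Summing: 29.26 mi east, 1.53 mi north → (29.26, 1.53).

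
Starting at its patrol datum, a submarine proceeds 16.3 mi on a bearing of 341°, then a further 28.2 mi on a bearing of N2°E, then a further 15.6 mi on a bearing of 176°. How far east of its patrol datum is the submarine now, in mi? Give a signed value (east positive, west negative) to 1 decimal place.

-3.2 mi

Leg 1 (341°, 16.3 mi): east 16.3 sin 341° = -5.31, north 16.3 cos 341° = 15.41
Leg 2 (N2°E, 28.2 mi): east 28.2 sin 2° = 0.98, north 28.2 cos 2° = 28.18
Leg 3 (176°, 15.6 mi): east 15.6 sin 176° = 1.09, north 15.6 cos 176° = -15.56
Net east component: -3.23 mi.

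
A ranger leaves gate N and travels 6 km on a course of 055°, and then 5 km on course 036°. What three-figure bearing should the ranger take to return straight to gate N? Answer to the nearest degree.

Leg 1 (055°, 6 km): east 6 sin 55° = 4.91, north 6 cos 55° = 3.44
Leg 2 (036°, 5 km): east 5 sin 36° = 2.94, north 5 cos 36° = 4.05
Net displacement: 7.85 east, 7.49 north. Direction back to start is (-7.85, -7.49): bearing = atan2(-7.85, -7.49) mod 360° = 226.37° ≈ 226°.

226°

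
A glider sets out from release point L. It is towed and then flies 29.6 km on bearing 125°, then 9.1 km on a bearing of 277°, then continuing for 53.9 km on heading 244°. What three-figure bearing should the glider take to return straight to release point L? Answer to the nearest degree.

Leg 1 (125°, 29.6 km): east 29.6 sin 125° = 24.25, north 29.6 cos 125° = -16.98
Leg 2 (277°, 9.1 km): east 9.1 sin 277° = -9.03, north 9.1 cos 277° = 1.11
Leg 3 (244°, 53.9 km): east 53.9 sin 244° = -48.44, north 53.9 cos 244° = -23.63
Net displacement: -33.23 east, -39.50 north. Direction back to start is (33.23, 39.50): bearing = atan2(33.23, 39.50) mod 360° = 40.08° ≈ 040°.

040°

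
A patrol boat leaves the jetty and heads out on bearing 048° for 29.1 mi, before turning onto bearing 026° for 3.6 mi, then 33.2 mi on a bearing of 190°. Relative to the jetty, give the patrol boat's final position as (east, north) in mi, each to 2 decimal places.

Leg 1 (048°, 29.1 mi): east 29.1 sin 48° = 21.63, north 29.1 cos 48° = 19.47
Leg 2 (026°, 3.6 mi): east 3.6 sin 26° = 1.58, north 3.6 cos 26° = 3.24
Leg 3 (190°, 33.2 mi): east 33.2 sin 190° = -5.77, north 33.2 cos 190° = -32.70
Summing: 17.44 mi east, -9.99 mi north → (17.44, -9.99).

(17.44, -9.99)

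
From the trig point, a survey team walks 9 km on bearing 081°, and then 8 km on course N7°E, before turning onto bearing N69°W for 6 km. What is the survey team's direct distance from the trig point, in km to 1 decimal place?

Leg 1 (081°, 9 km): east 9 sin 81° = 8.89, north 9 cos 81° = 1.41
Leg 2 (N7°E, 8 km): east 8 sin 7° = 0.97, north 8 cos 7° = 7.94
Leg 3 (N69°W, 6 km): east 6 sin 291° = -5.60, north 6 cos 291° = 2.15
Net: 4.26 east, 11.50 north. Distance = √((4.26)² + (11.50)²) = 12.263 km.

12.3 km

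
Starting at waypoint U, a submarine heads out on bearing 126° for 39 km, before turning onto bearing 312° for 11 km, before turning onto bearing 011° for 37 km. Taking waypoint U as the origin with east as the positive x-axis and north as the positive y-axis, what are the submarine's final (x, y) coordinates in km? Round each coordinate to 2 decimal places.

Leg 1 (126°, 39 km): east 39 sin 126° = 31.55, north 39 cos 126° = -22.92
Leg 2 (312°, 11 km): east 11 sin 312° = -8.17, north 11 cos 312° = 7.36
Leg 3 (011°, 37 km): east 37 sin 11° = 7.06, north 37 cos 11° = 36.32
Summing: 30.44 km east, 20.76 km north → (30.44, 20.76).

(30.44, 20.76)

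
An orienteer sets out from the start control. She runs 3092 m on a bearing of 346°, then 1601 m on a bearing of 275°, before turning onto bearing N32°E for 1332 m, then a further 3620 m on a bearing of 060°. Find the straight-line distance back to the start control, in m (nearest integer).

6261 m

Leg 1 (346°, 3092 m): east 3092 sin 346° = -748.02, north 3092 cos 346° = 3000.15
Leg 2 (275°, 1601 m): east 1601 sin 275° = -1594.91, north 1601 cos 275° = 139.54
Leg 3 (N32°E, 1332 m): east 1332 sin 32° = 705.85, north 1332 cos 32° = 1129.60
Leg 4 (060°, 3620 m): east 3620 sin 60° = 3135.01, north 3620 cos 60° = 1810.00
Net: 1497.93 east, 6079.29 north. Distance = √((1497.93)² + (6079.29)²) = 6261.117 m.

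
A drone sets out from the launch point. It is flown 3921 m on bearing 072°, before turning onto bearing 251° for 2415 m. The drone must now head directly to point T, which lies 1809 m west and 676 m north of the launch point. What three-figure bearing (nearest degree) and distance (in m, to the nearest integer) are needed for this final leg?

274°, 3264 m

Leg 1 (072°, 3921 m): east 3921 sin 72° = 3729.09, north 3921 cos 72° = 1211.66
Leg 2 (251°, 2415 m): east 2415 sin 251° = -2283.43, north 2415 cos 251° = -786.25
Current position: (1445.67, 425.41). Target: (-1809, 676). Remaining: Δeast = -3254.67, Δnorth = 250.59.
Bearing = atan2(-3254.67, 250.59) mod 360° = 274.40°; distance = √((-3254.67)² + (250.59)²) = 3264.298 m.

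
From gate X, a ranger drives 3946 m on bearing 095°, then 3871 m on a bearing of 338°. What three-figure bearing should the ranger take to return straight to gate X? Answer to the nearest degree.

Leg 1 (095°, 3946 m): east 3946 sin 95° = 3930.98, north 3946 cos 95° = -343.92
Leg 2 (338°, 3871 m): east 3871 sin 338° = -1450.10, north 3871 cos 338° = 3589.13
Net displacement: 2480.88 east, 3245.21 north. Direction back to start is (-2480.88, -3245.21): bearing = atan2(-2480.88, -3245.21) mod 360° = 217.40° ≈ 217°.

217°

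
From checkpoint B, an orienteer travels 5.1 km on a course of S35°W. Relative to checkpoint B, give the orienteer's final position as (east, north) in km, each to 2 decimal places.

Leg 1 (S35°W, 5.1 km): east 5.1 sin 215° = -2.93, north 5.1 cos 215° = -4.18
Summing: -2.93 km east, -4.18 km north → (-2.93, -4.18).

(-2.93, -4.18)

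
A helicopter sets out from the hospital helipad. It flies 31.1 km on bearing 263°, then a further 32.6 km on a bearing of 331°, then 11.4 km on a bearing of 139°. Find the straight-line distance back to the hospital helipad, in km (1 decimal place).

42.4 km

Leg 1 (263°, 31.1 km): east 31.1 sin 263° = -30.87, north 31.1 cos 263° = -3.79
Leg 2 (331°, 32.6 km): east 32.6 sin 331° = -15.80, north 32.6 cos 331° = 28.51
Leg 3 (139°, 11.4 km): east 11.4 sin 139° = 7.48, north 11.4 cos 139° = -8.60
Net: -39.19 east, 16.12 north. Distance = √((-39.19)² + (16.12)²) = 42.379 km.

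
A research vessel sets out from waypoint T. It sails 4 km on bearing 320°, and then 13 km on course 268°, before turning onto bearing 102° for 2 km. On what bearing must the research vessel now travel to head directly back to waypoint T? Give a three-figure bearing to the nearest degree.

099°

Leg 1 (320°, 4 km): east 4 sin 320° = -2.57, north 4 cos 320° = 3.06
Leg 2 (268°, 13 km): east 13 sin 268° = -12.99, north 13 cos 268° = -0.45
Leg 3 (102°, 2 km): east 2 sin 102° = 1.96, north 2 cos 102° = -0.42
Net displacement: -13.61 east, 2.19 north. Direction back to start is (13.61, -2.19): bearing = atan2(13.61, -2.19) mod 360° = 99.16° ≈ 099°.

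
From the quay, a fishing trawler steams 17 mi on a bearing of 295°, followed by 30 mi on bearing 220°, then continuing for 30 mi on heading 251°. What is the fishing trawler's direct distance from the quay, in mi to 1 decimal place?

Leg 1 (295°, 17 mi): east 17 sin 295° = -15.41, north 17 cos 295° = 7.18
Leg 2 (220°, 30 mi): east 30 sin 220° = -19.28, north 30 cos 220° = -22.98
Leg 3 (251°, 30 mi): east 30 sin 251° = -28.37, north 30 cos 251° = -9.77
Net: -63.06 east, -25.56 north. Distance = √((-63.06)² + (-25.56)²) = 68.041 mi.

68.0 mi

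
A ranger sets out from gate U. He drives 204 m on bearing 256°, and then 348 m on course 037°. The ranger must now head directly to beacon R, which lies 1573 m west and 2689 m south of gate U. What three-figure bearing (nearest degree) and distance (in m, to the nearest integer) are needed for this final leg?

Leg 1 (256°, 204 m): east 204 sin 256° = -197.94, north 204 cos 256° = -49.35
Leg 2 (037°, 348 m): east 348 sin 37° = 209.43, north 348 cos 37° = 277.93
Current position: (11.49, 228.57). Target: (-1573, -2689). Remaining: Δeast = -1584.49, Δnorth = -2917.57.
Bearing = atan2(-1584.49, -2917.57) mod 360° = 208.51°; distance = √((-1584.49)² + (-2917.57)²) = 3320.067 m.

209°, 3320 m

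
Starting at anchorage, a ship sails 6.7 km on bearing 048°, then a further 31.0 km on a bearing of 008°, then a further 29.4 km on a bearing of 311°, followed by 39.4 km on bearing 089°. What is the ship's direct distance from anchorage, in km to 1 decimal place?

Leg 1 (048°, 6.7 km): east 6.7 sin 48° = 4.98, north 6.7 cos 48° = 4.48
Leg 2 (008°, 31.0 km): east 31.0 sin 8° = 4.31, north 31.0 cos 8° = 30.70
Leg 3 (311°, 29.4 km): east 29.4 sin 311° = -22.19, north 29.4 cos 311° = 19.29
Leg 4 (089°, 39.4 km): east 39.4 sin 89° = 39.39, north 39.4 cos 89° = 0.69
Net: 26.50 east, 55.16 north. Distance = √((26.50)² + (55.16)²) = 61.192 km.

61.2 km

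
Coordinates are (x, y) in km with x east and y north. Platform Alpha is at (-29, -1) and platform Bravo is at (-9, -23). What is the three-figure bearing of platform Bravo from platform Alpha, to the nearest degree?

Δeast = -9 − -29 = 20.00; Δnorth = -23 − -1 = -22.00.
Bearing = atan2(Δeast, Δnorth) mod 360° = 137.73° ≈ 138°.

138°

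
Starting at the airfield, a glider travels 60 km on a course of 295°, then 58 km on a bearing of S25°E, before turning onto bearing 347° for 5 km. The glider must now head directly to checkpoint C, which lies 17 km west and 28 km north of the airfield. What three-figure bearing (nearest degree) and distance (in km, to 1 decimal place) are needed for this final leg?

Leg 1 (295°, 60 km): east 60 sin 295° = -54.38, north 60 cos 295° = 25.36
Leg 2 (S25°E, 58 km): east 58 sin 155° = 24.51, north 58 cos 155° = -52.57
Leg 3 (347°, 5 km): east 5 sin 347° = -1.12, north 5 cos 347° = 4.87
Current position: (-30.99, -22.34). Target: (-17, 28). Remaining: Δeast = 13.99, Δnorth = 50.34.
Bearing = atan2(13.99, 50.34) mod 360° = 15.53°; distance = √((13.99)² + (50.34)²) = 52.245 km.

016°, 52.2 km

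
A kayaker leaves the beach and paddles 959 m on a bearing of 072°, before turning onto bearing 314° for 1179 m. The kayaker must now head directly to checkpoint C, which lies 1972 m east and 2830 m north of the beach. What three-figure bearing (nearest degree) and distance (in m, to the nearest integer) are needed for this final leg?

048°, 2565 m

Leg 1 (072°, 959 m): east 959 sin 72° = 912.06, north 959 cos 72° = 296.35
Leg 2 (314°, 1179 m): east 1179 sin 314° = -848.10, north 1179 cos 314° = 819.00
Current position: (63.96, 1115.35). Target: (1972, 2830). Remaining: Δeast = 1908.04, Δnorth = 1714.65.
Bearing = atan2(1908.04, 1714.65) mod 360° = 48.06°; distance = √((1908.04)² + (1714.65)²) = 2565.275 m.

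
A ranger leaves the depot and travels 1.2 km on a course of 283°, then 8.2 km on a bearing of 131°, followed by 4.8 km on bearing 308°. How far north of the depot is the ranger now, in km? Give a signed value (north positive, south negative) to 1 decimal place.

Leg 1 (283°, 1.2 km): east 1.2 sin 283° = -1.17, north 1.2 cos 283° = 0.27
Leg 2 (131°, 8.2 km): east 8.2 sin 131° = 6.19, north 8.2 cos 131° = -5.38
Leg 3 (308°, 4.8 km): east 4.8 sin 308° = -3.78, north 4.8 cos 308° = 2.96
Net north component: -2.15 km.

-2.2 km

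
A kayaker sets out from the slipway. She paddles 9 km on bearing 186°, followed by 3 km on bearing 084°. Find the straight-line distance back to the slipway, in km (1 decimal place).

Leg 1 (186°, 9 km): east 9 sin 186° = -0.94, north 9 cos 186° = -8.95
Leg 2 (084°, 3 km): east 3 sin 84° = 2.98, north 3 cos 84° = 0.31
Net: 2.04 east, -8.64 north. Distance = √((2.04)² + (-8.64)²) = 8.875 km.

8.9 km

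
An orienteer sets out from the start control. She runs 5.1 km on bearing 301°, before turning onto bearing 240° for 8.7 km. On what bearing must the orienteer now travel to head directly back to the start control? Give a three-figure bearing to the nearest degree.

082°

Leg 1 (301°, 5.1 km): east 5.1 sin 301° = -4.37, north 5.1 cos 301° = 2.63
Leg 2 (240°, 8.7 km): east 8.7 sin 240° = -7.53, north 8.7 cos 240° = -4.35
Net displacement: -11.91 east, -1.72 north. Direction back to start is (11.91, 1.72): bearing = atan2(11.91, 1.72) mod 360° = 81.76° ≈ 082°.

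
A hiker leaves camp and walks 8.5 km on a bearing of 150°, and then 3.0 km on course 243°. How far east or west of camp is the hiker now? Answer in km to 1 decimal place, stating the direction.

1.6 km east

Leg 1 (150°, 8.5 km): east 8.5 sin 150° = 4.25, north 8.5 cos 150° = -7.36
Leg 2 (243°, 3.0 km): east 3.0 sin 243° = -2.67, north 3.0 cos 243° = -1.36
Net east component: 1.58 km.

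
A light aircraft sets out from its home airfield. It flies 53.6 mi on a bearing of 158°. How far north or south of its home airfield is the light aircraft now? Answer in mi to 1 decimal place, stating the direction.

49.7 mi south

Leg 1 (158°, 53.6 mi): east 53.6 sin 158° = 20.08, north 53.6 cos 158° = -49.70
Net north component: -49.70 mi.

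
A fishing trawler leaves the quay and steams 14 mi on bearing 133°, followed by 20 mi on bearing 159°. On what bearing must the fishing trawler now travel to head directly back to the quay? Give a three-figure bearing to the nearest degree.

Leg 1 (133°, 14 mi): east 14 sin 133° = 10.24, north 14 cos 133° = -9.55
Leg 2 (159°, 20 mi): east 20 sin 159° = 7.17, north 20 cos 159° = -18.67
Net displacement: 17.41 east, -28.22 north. Direction back to start is (-17.41, 28.22): bearing = atan2(-17.41, 28.22) mod 360° = 328.33° ≈ 328°.

328°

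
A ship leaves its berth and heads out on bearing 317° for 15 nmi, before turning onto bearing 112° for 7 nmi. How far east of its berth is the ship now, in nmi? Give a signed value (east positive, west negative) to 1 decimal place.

Leg 1 (317°, 15 nmi): east 15 sin 317° = -10.23, north 15 cos 317° = 10.97
Leg 2 (112°, 7 nmi): east 7 sin 112° = 6.49, north 7 cos 112° = -2.62
Net east component: -3.74 nmi.

-3.7 nmi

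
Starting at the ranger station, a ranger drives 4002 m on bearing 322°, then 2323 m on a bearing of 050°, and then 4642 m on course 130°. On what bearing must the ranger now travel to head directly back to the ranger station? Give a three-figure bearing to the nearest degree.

Leg 1 (322°, 4002 m): east 4002 sin 322° = -2463.88, north 4002 cos 322° = 3153.62
Leg 2 (050°, 2323 m): east 2323 sin 50° = 1779.52, north 2323 cos 50° = 1493.20
Leg 3 (130°, 4642 m): east 4642 sin 130° = 3555.98, north 4642 cos 130° = -2983.82
Net displacement: 2871.62 east, 1662.99 north. Direction back to start is (-2871.62, -1662.99): bearing = atan2(-2871.62, -1662.99) mod 360° = 239.92° ≈ 240°.

240°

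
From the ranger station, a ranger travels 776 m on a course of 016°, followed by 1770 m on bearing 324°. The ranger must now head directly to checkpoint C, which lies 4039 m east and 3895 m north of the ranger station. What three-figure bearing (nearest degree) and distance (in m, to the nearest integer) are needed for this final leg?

Leg 1 (016°, 776 m): east 776 sin 16° = 213.89, north 776 cos 16° = 745.94
Leg 2 (324°, 1770 m): east 1770 sin 324° = -1040.38, north 1770 cos 324° = 1431.96
Current position: (-826.49, 2177.90). Target: (4039, 3895). Remaining: Δeast = 4865.49, Δnorth = 1717.10.
Bearing = atan2(4865.49, 1717.10) mod 360° = 70.56°; distance = √((4865.49)² + (1717.10)²) = 5159.591 m.

071°, 5160 m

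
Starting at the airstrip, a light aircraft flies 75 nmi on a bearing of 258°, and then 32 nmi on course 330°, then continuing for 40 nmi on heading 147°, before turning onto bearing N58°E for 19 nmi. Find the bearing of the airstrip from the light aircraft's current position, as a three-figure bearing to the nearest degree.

078°

Leg 1 (258°, 75 nmi): east 75 sin 258° = -73.36, north 75 cos 258° = -15.59
Leg 2 (330°, 32 nmi): east 32 sin 330° = -16.00, north 32 cos 330° = 27.71
Leg 3 (147°, 40 nmi): east 40 sin 147° = 21.79, north 40 cos 147° = -33.55
Leg 4 (N58°E, 19 nmi): east 19 sin 58° = 16.11, north 19 cos 58° = 10.07
Net displacement: -51.46 east, -11.36 north. Direction back to start is (51.46, 11.36): bearing = atan2(51.46, 11.36) mod 360° = 77.55° ≈ 078°.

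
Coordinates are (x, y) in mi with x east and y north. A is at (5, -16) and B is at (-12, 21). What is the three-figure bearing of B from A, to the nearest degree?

Δeast = -12 − 5 = -17.00; Δnorth = 21 − -16 = 37.00.
Bearing = atan2(Δeast, Δnorth) mod 360° = 335.32° ≈ 335°.

335°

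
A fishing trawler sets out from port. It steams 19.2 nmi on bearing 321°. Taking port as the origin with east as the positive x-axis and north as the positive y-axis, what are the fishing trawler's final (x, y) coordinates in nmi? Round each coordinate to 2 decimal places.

(-12.08, 14.92)

Leg 1 (321°, 19.2 nmi): east 19.2 sin 321° = -12.08, north 19.2 cos 321° = 14.92
Summing: -12.08 nmi east, 14.92 nmi north → (-12.08, 14.92).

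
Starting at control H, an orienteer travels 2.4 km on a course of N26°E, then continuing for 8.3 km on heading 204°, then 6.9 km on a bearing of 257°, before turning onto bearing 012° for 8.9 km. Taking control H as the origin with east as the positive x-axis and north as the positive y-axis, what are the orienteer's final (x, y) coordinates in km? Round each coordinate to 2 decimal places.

Leg 1 (N26°E, 2.4 km): east 2.4 sin 26° = 1.05, north 2.4 cos 26° = 2.16
Leg 2 (204°, 8.3 km): east 8.3 sin 204° = -3.38, north 8.3 cos 204° = -7.58
Leg 3 (257°, 6.9 km): east 6.9 sin 257° = -6.72, north 6.9 cos 257° = -1.55
Leg 4 (012°, 8.9 km): east 8.9 sin 12° = 1.85, north 8.9 cos 12° = 8.71
Summing: -7.20 km east, 1.73 km north → (-7.20, 1.73).

(-7.20, 1.73)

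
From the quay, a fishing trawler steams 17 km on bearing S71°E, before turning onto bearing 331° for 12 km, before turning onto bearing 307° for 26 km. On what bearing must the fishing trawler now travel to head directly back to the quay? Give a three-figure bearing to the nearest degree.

153°

Leg 1 (S71°E, 17 km): east 17 sin 109° = 16.07, north 17 cos 109° = -5.53
Leg 2 (331°, 12 km): east 12 sin 331° = -5.82, north 12 cos 331° = 10.50
Leg 3 (307°, 26 km): east 26 sin 307° = -20.76, north 26 cos 307° = 15.65
Net displacement: -10.51 east, 20.61 north. Direction back to start is (10.51, -20.61): bearing = atan2(10.51, -20.61) mod 360° = 152.98° ≈ 153°.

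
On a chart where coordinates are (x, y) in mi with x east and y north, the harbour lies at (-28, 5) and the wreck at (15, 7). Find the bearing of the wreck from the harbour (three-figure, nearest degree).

087°

Δeast = 15 − -28 = 43.00; Δnorth = 7 − 5 = 2.00.
Bearing = atan2(Δeast, Δnorth) mod 360° = 87.34° ≈ 087°.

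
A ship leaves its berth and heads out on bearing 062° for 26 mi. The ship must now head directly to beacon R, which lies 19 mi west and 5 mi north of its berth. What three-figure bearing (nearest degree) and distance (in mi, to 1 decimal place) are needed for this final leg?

Leg 1 (062°, 26 mi): east 26 sin 62° = 22.96, north 26 cos 62° = 12.21
Current position: (22.96, 12.21). Target: (-19, 5). Remaining: Δeast = -41.96, Δnorth = -7.21.
Bearing = atan2(-41.96, -7.21) mod 360° = 260.25°; distance = √((-41.96)² + (-7.21)²) = 42.571 mi.

260°, 42.6 mi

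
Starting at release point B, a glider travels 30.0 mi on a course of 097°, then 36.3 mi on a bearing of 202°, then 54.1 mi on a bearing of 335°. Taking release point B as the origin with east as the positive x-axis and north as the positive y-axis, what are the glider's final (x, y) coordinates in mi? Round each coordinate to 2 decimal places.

Leg 1 (097°, 30.0 mi): east 30.0 sin 97° = 29.78, north 30.0 cos 97° = -3.66
Leg 2 (202°, 36.3 mi): east 36.3 sin 202° = -13.60, north 36.3 cos 202° = -33.66
Leg 3 (335°, 54.1 mi): east 54.1 sin 335° = -22.86, north 54.1 cos 335° = 49.03
Summing: -6.69 mi east, 11.72 mi north → (-6.69, 11.72).

(-6.69, 11.72)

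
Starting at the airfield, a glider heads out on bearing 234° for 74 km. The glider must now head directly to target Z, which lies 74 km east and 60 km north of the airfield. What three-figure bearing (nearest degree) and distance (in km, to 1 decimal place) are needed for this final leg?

052°, 169.2 km

Leg 1 (234°, 74 km): east 74 sin 234° = -59.87, north 74 cos 234° = -43.50
Current position: (-59.87, -43.50). Target: (74, 60). Remaining: Δeast = 133.87, Δnorth = 103.50.
Bearing = atan2(133.87, 103.50) mod 360° = 52.29°; distance = √((133.87)² + (103.50)²) = 169.210 km.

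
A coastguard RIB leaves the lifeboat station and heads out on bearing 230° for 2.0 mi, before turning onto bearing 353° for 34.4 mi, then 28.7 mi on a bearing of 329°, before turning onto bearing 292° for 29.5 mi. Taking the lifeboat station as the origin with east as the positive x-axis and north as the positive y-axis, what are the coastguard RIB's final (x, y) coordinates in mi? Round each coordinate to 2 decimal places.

Leg 1 (230°, 2.0 mi): east 2.0 sin 230° = -1.53, north 2.0 cos 230° = -1.29
Leg 2 (353°, 34.4 mi): east 34.4 sin 353° = -4.19, north 34.4 cos 353° = 34.14
Leg 3 (329°, 28.7 mi): east 28.7 sin 329° = -14.78, north 28.7 cos 329° = 24.60
Leg 4 (292°, 29.5 mi): east 29.5 sin 292° = -27.35, north 29.5 cos 292° = 11.05
Summing: -47.86 mi east, 68.51 mi north → (-47.86, 68.51).

(-47.86, 68.51)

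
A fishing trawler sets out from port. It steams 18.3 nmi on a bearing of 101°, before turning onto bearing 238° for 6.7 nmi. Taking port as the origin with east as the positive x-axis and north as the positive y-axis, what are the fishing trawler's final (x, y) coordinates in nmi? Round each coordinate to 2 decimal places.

(12.28, -7.04)

Leg 1 (101°, 18.3 nmi): east 18.3 sin 101° = 17.96, north 18.3 cos 101° = -3.49
Leg 2 (238°, 6.7 nmi): east 6.7 sin 238° = -5.68, north 6.7 cos 238° = -3.55
Summing: 12.28 nmi east, -7.04 nmi north → (12.28, -7.04).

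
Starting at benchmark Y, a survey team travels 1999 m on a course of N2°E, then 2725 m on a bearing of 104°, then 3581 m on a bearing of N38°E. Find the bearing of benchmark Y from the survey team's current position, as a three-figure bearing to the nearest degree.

Leg 1 (N2°E, 1999 m): east 1999 sin 2° = 69.76, north 1999 cos 2° = 1997.78
Leg 2 (104°, 2725 m): east 2725 sin 104° = 2644.06, north 2725 cos 104° = -659.24
Leg 3 (N38°E, 3581 m): east 3581 sin 38° = 2204.68, north 3581 cos 38° = 2821.87
Net displacement: 4918.50 east, 4160.41 north. Direction back to start is (-4918.50, -4160.41): bearing = atan2(-4918.50, -4160.41) mod 360° = 229.77° ≈ 230°.

230°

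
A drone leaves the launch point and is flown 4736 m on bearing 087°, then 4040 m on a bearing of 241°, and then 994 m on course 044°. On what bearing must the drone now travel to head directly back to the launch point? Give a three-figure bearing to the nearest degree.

Leg 1 (087°, 4736 m): east 4736 sin 87° = 4729.51, north 4736 cos 87° = 247.86
Leg 2 (241°, 4040 m): east 4040 sin 241° = -3533.46, north 4040 cos 241° = -1958.63
Leg 3 (044°, 994 m): east 994 sin 44° = 690.49, north 994 cos 44° = 715.02
Net displacement: 1886.54 east, -995.74 north. Direction back to start is (-1886.54, 995.74): bearing = atan2(-1886.54, 995.74) mod 360° = 297.83° ≈ 298°.

298°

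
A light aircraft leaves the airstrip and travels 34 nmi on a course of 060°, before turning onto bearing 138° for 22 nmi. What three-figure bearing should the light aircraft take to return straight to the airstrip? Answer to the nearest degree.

269°

Leg 1 (060°, 34 nmi): east 34 sin 60° = 29.44, north 34 cos 60° = 17.00
Leg 2 (138°, 22 nmi): east 22 sin 138° = 14.72, north 22 cos 138° = -16.35
Net displacement: 44.17 east, 0.65 north. Direction back to start is (-44.17, -0.65): bearing = atan2(-44.17, -0.65) mod 360° = 269.16° ≈ 269°.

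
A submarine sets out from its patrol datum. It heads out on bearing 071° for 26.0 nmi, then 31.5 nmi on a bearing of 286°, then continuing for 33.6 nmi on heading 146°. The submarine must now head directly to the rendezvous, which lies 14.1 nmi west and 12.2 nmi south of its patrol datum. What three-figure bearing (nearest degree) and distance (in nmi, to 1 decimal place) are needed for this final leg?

267°, 27.2 nmi

Leg 1 (071°, 26.0 nmi): east 26.0 sin 71° = 24.58, north 26.0 cos 71° = 8.46
Leg 2 (286°, 31.5 nmi): east 31.5 sin 286° = -30.28, north 31.5 cos 286° = 8.68
Leg 3 (146°, 33.6 nmi): east 33.6 sin 146° = 18.79, north 33.6 cos 146° = -27.86
Current position: (13.09, -10.71). Target: (-14.1, -12.2). Remaining: Δeast = -27.19, Δnorth = -1.49.
Bearing = atan2(-27.19, -1.49) mod 360° = 266.86°; distance = √((-27.19)² + (-1.49)²) = 27.234 nmi.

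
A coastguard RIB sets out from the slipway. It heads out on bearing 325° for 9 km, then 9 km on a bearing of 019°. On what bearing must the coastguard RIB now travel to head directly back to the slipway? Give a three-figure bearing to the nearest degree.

Leg 1 (325°, 9 km): east 9 sin 325° = -5.16, north 9 cos 325° = 7.37
Leg 2 (019°, 9 km): east 9 sin 19° = 2.93, north 9 cos 19° = 8.51
Net displacement: -2.23 east, 15.88 north. Direction back to start is (2.23, -15.88): bearing = atan2(2.23, -15.88) mod 360° = 172.00° ≈ 172°.

172°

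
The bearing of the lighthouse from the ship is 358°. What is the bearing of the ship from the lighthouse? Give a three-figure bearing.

Back-bearing = 358° − 180° = 178°.

178°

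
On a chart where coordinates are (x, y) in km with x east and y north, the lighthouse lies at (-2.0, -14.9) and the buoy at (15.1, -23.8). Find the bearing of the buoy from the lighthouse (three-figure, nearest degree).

117°

Δeast = 15.1 − -2.0 = 17.10; Δnorth = -23.8 − -14.9 = -8.90.
Bearing = atan2(Δeast, Δnorth) mod 360° = 117.50° ≈ 117°.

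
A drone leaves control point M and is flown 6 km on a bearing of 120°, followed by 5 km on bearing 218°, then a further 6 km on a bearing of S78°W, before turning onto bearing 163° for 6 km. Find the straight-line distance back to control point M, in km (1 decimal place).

Leg 1 (120°, 6 km): east 6 sin 120° = 5.20, north 6 cos 120° = -3.00
Leg 2 (218°, 5 km): east 5 sin 218° = -3.08, north 5 cos 218° = -3.94
Leg 3 (S78°W, 6 km): east 6 sin 258° = -5.87, north 6 cos 258° = -1.25
Leg 4 (163°, 6 km): east 6 sin 163° = 1.75, north 6 cos 163° = -5.74
Net: -2.00 east, -13.93 north. Distance = √((-2.00)² + (-13.93)²) = 14.068 km.

14.1 km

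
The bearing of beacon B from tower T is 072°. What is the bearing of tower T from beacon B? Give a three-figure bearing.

Back-bearing = 072° + 180° = 252°.

252°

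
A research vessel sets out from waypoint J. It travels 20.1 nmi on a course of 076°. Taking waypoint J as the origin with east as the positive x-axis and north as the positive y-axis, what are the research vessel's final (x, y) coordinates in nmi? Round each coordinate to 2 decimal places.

(19.50, 4.86)

Leg 1 (076°, 20.1 nmi): east 20.1 sin 76° = 19.50, north 20.1 cos 76° = 4.86
Summing: 19.50 nmi east, 4.86 nmi north → (19.50, 4.86).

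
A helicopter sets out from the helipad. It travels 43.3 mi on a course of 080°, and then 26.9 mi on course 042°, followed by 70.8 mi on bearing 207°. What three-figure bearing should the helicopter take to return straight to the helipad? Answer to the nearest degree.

321°

Leg 1 (080°, 43.3 mi): east 43.3 sin 80° = 42.64, north 43.3 cos 80° = 7.52
Leg 2 (042°, 26.9 mi): east 26.9 sin 42° = 18.00, north 26.9 cos 42° = 19.99
Leg 3 (207°, 70.8 mi): east 70.8 sin 207° = -32.14, north 70.8 cos 207° = -63.08
Net displacement: 28.50 east, -35.57 north. Direction back to start is (-28.50, 35.57): bearing = atan2(-28.50, 35.57) mod 360° = 321.30° ≈ 321°.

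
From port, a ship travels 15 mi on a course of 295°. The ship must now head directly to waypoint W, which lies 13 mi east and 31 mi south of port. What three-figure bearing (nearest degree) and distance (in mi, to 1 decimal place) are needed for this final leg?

145°, 45.8 mi

Leg 1 (295°, 15 mi): east 15 sin 295° = -13.59, north 15 cos 295° = 6.34
Current position: (-13.59, 6.34). Target: (13, -31). Remaining: Δeast = 26.59, Δnorth = -37.34.
Bearing = atan2(26.59, -37.34) mod 360° = 144.54°; distance = √((26.59)² + (-37.34)²) = 45.842 mi.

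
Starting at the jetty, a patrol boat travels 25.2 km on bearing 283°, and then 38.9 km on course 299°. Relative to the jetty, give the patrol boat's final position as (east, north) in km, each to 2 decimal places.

(-58.58, 24.53)

Leg 1 (283°, 25.2 km): east 25.2 sin 283° = -24.55, north 25.2 cos 283° = 5.67
Leg 2 (299°, 38.9 km): east 38.9 sin 299° = -34.02, north 38.9 cos 299° = 18.86
Summing: -58.58 km east, 24.53 km north → (-58.58, 24.53).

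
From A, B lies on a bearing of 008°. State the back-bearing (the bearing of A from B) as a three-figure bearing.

Back-bearing = 008° + 180° = 188°.

188°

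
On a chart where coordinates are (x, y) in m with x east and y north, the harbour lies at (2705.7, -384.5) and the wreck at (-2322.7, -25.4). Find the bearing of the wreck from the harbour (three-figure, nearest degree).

Δeast = -2322.7 − 2705.7 = -5028.40; Δnorth = -25.4 − -384.5 = 359.10.
Bearing = atan2(Δeast, Δnorth) mod 360° = 274.08° ≈ 274°.

274°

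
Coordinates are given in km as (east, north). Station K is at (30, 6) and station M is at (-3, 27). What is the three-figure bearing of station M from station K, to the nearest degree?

302°

Δeast = -3 − 30 = -33.00; Δnorth = 27 − 6 = 21.00.
Bearing = atan2(Δeast, Δnorth) mod 360° = 302.47° ≈ 302°.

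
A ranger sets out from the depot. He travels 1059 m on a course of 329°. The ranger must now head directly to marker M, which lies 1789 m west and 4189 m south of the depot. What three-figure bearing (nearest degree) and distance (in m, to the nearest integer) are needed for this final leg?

Leg 1 (329°, 1059 m): east 1059 sin 329° = -545.43, north 1059 cos 329° = 907.74
Current position: (-545.43, 907.74). Target: (-1789, -4189). Remaining: Δeast = -1243.57, Δnorth = -5096.74.
Bearing = atan2(-1243.57, -5096.74) mod 360° = 193.71°; distance = √((-1243.57)² + (-5096.74)²) = 5246.259 m.

194°, 5246 m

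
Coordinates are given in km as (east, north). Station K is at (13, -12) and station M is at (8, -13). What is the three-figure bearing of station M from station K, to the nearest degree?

259°

Δeast = 8 − 13 = -5.00; Δnorth = -13 − -12 = -1.00.
Bearing = atan2(Δeast, Δnorth) mod 360° = 258.69° ≈ 259°.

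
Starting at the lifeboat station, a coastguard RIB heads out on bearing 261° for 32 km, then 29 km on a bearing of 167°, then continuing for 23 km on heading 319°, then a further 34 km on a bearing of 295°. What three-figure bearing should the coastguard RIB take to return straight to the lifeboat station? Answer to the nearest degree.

089°

Leg 1 (261°, 32 km): east 32 sin 261° = -31.61, north 32 cos 261° = -5.01
Leg 2 (167°, 29 km): east 29 sin 167° = 6.52, north 29 cos 167° = -28.26
Leg 3 (319°, 23 km): east 23 sin 319° = -15.09, north 23 cos 319° = 17.36
Leg 4 (295°, 34 km): east 34 sin 295° = -30.81, north 34 cos 295° = 14.37
Net displacement: -70.99 east, -1.54 north. Direction back to start is (70.99, 1.54): bearing = atan2(70.99, 1.54) mod 360° = 88.76° ≈ 089°.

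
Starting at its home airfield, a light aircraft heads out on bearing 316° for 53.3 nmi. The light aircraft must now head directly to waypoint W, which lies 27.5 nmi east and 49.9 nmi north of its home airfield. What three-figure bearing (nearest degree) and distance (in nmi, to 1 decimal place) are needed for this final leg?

080°, 65.6 nmi

Leg 1 (316°, 53.3 nmi): east 53.3 sin 316° = -37.03, north 53.3 cos 316° = 38.34
Current position: (-37.03, 38.34). Target: (27.5, 49.9). Remaining: Δeast = 64.53, Δnorth = 11.56.
Bearing = atan2(64.53, 11.56) mod 360° = 79.84°; distance = √((64.53)² + (11.56)²) = 65.552 nmi.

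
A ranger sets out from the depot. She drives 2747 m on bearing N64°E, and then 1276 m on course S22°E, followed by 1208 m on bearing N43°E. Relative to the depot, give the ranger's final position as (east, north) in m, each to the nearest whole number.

(3771, 905)

Leg 1 (N64°E, 2747 m): east 2747 sin 64° = 2468.99, north 2747 cos 64° = 1204.21
Leg 2 (S22°E, 1276 m): east 1276 sin 158° = 478.00, north 1276 cos 158° = -1183.09
Leg 3 (N43°E, 1208 m): east 1208 sin 43° = 823.85, north 1208 cos 43° = 883.48
Summing: 3770.84 m east, 904.59 m north → (3771, 905).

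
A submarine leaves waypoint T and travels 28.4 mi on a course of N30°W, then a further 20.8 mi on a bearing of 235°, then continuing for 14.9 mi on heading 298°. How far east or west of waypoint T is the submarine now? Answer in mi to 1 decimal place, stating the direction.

44.4 mi west

Leg 1 (N30°W, 28.4 mi): east 28.4 sin 330° = -14.20, north 28.4 cos 330° = 24.60
Leg 2 (235°, 20.8 mi): east 20.8 sin 235° = -17.04, north 20.8 cos 235° = -11.93
Leg 3 (298°, 14.9 mi): east 14.9 sin 298° = -13.16, north 14.9 cos 298° = 7.00
Net east component: -44.39 mi.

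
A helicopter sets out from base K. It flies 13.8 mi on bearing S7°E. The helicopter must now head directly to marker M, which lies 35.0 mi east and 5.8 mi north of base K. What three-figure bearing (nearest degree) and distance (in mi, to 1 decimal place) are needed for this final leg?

060°, 38.6 mi

Leg 1 (S7°E, 13.8 mi): east 13.8 sin 173° = 1.68, north 13.8 cos 173° = -13.70
Current position: (1.68, -13.70). Target: (35.0, 5.8). Remaining: Δeast = 33.32, Δnorth = 19.50.
Bearing = atan2(33.32, 19.50) mod 360° = 59.66°; distance = √((33.32)² + (19.50)²) = 38.604 mi.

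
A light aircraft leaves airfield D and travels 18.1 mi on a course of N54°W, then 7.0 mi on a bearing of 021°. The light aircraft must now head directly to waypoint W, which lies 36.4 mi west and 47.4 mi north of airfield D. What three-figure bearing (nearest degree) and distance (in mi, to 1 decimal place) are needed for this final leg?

321°, 38.8 mi

Leg 1 (N54°W, 18.1 mi): east 18.1 sin 306° = -14.64, north 18.1 cos 306° = 10.64
Leg 2 (021°, 7.0 mi): east 7.0 sin 21° = 2.51, north 7.0 cos 21° = 6.54
Current position: (-12.13, 17.17). Target: (-36.4, 47.4). Remaining: Δeast = -24.27, Δnorth = 30.23.
Bearing = atan2(-24.27, 30.23) mod 360° = 321.24°; distance = √((-24.27)² + (30.23)²) = 38.761 mi.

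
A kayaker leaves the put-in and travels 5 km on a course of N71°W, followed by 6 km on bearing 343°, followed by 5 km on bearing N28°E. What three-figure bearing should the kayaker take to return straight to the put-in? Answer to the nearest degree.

161°

Leg 1 (N71°W, 5 km): east 5 sin 289° = -4.73, north 5 cos 289° = 1.63
Leg 2 (343°, 6 km): east 6 sin 343° = -1.75, north 6 cos 343° = 5.74
Leg 3 (N28°E, 5 km): east 5 sin 28° = 2.35, north 5 cos 28° = 4.41
Net displacement: -4.13 east, 11.78 north. Direction back to start is (4.13, -11.78): bearing = atan2(4.13, -11.78) mod 360° = 160.66° ≈ 161°.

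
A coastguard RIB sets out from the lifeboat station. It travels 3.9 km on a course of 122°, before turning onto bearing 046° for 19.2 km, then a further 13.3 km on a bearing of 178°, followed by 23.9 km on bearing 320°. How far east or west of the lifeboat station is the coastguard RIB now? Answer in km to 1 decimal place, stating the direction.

2.2 km east

Leg 1 (122°, 3.9 km): east 3.9 sin 122° = 3.31, north 3.9 cos 122° = -2.07
Leg 2 (046°, 19.2 km): east 19.2 sin 46° = 13.81, north 19.2 cos 46° = 13.34
Leg 3 (178°, 13.3 km): east 13.3 sin 178° = 0.46, north 13.3 cos 178° = -13.29
Leg 4 (320°, 23.9 km): east 23.9 sin 320° = -15.36, north 23.9 cos 320° = 18.31
Net east component: 2.22 km.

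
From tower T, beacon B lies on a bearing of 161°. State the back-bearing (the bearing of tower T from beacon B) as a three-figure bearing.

341°

Back-bearing = 161° + 180° = 341°.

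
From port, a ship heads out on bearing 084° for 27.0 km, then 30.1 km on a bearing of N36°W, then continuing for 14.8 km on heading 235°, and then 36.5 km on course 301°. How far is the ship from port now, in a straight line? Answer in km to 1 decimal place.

50.8 km

Leg 1 (084°, 27.0 km): east 27.0 sin 84° = 26.85, north 27.0 cos 84° = 2.82
Leg 2 (N36°W, 30.1 km): east 30.1 sin 324° = -17.69, north 30.1 cos 324° = 24.35
Leg 3 (235°, 14.8 km): east 14.8 sin 235° = -12.12, north 14.8 cos 235° = -8.49
Leg 4 (301°, 36.5 km): east 36.5 sin 301° = -31.29, north 36.5 cos 301° = 18.80
Net: -34.25 east, 37.48 north. Distance = √((-34.25)² + (37.48)²) = 50.775 km.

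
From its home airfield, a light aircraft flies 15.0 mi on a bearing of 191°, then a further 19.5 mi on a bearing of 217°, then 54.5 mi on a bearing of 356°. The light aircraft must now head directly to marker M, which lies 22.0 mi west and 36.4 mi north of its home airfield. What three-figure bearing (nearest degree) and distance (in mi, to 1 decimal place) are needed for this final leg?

344°, 12.8 mi

Leg 1 (191°, 15.0 mi): east 15.0 sin 191° = -2.86, north 15.0 cos 191° = -14.72
Leg 2 (217°, 19.5 mi): east 19.5 sin 217° = -11.74, north 19.5 cos 217° = -15.57
Leg 3 (356°, 54.5 mi): east 54.5 sin 356° = -3.80, north 54.5 cos 356° = 54.37
Current position: (-18.40, 24.07). Target: (-22.0, 36.4). Remaining: Δeast = -3.60, Δnorth = 12.33.
Bearing = atan2(-3.60, 12.33) mod 360° = 343.72°; distance = √((-3.60)² + (12.33)²) = 12.846 mi.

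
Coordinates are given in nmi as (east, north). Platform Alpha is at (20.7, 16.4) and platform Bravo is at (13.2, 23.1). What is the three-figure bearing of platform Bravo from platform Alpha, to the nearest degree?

312°

Δeast = 13.2 − 20.7 = -7.50; Δnorth = 23.1 − 16.4 = 6.70.
Bearing = atan2(Δeast, Δnorth) mod 360° = 311.78° ≈ 312°.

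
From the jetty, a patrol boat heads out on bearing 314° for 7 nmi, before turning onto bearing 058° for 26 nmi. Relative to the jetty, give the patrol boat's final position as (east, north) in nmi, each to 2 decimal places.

Leg 1 (314°, 7 nmi): east 7 sin 314° = -5.04, north 7 cos 314° = 4.86
Leg 2 (058°, 26 nmi): east 26 sin 58° = 22.05, north 26 cos 58° = 13.78
Summing: 17.01 nmi east, 18.64 nmi north → (17.01, 18.64).

(17.01, 18.64)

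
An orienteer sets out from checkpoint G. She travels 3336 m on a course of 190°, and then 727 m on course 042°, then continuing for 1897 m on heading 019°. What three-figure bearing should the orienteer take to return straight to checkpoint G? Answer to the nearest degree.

331°

Leg 1 (190°, 3336 m): east 3336 sin 190° = -579.29, north 3336 cos 190° = -3285.32
Leg 2 (042°, 727 m): east 727 sin 42° = 486.46, north 727 cos 42° = 540.27
Leg 3 (019°, 1897 m): east 1897 sin 19° = 617.60, north 1897 cos 19° = 1793.65
Net displacement: 524.77 east, -951.40 north. Direction back to start is (-524.77, 951.40): bearing = atan2(-524.77, 951.40) mod 360° = 331.12° ≈ 331°.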